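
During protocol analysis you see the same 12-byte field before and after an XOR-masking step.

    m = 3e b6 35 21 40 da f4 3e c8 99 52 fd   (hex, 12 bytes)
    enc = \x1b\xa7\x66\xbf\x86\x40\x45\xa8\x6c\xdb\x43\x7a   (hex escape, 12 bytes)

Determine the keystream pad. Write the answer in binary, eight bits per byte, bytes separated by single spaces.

Since enc = m ⊕ pad, XORing both sides with m gives pad = m ⊕ enc.
3e XOR 1b = 25
b6 XOR a7 = 11
35 XOR 66 = 53
21 XOR bf = 9e
40 XOR 86 = c6
da XOR 40 = 9a
f4 XOR 45 = b1
3e XOR a8 = 96
c8 XOR 6c = a4
99 XOR db = 42
52 XOR 43 = 11
fd XOR 7a = 87

00100101 00010001 01010011 10011110 11000110 10011010 10110001 10010110 10100100 01000010 00010001 10000111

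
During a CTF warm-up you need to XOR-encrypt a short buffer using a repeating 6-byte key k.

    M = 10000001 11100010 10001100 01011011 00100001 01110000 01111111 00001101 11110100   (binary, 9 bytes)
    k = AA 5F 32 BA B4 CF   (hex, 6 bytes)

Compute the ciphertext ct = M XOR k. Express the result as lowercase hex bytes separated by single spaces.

2b bd be e1 95 bf d5 52 c6

The 6-byte key repeats, so the effective keystream is aa 5f 32 ba b4 cf aa 5f 32.
byte 0: 81 XOR aa = 2b
byte 1: e2 XOR 5f = bd
byte 2: 8c XOR 32 = be
byte 3: 5b XOR ba = e1
byte 4: 21 XOR b4 = 95
byte 5: 70 XOR cf = bf
byte 6: 7f XOR aa = d5
byte 7: 0d XOR 5f = 52
byte 8: f4 XOR 32 = c6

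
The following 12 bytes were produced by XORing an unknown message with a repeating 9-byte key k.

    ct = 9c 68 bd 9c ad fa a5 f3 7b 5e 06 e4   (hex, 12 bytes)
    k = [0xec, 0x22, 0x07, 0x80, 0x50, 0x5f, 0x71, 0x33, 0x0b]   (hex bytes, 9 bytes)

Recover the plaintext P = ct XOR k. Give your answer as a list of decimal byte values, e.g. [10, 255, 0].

[112, 74, 186, 28, 253, 165, 212, 192, 112, 178, 36, 227]

The 9-byte key repeats, so the effective keystream is ec 22 07 80 50 5f 71 33 0b ec 22 07.
byte 0: 9c ⊕ ec = 70
byte 1: 68 ⊕ 22 = 4a
byte 2: bd ⊕ 07 = ba
byte 3: 9c ⊕ 80 = 1c
byte 4: ad ⊕ 50 = fd
byte 5: fa ⊕ 5f = a5
byte 6: a5 ⊕ 71 = d4
byte 7: f3 ⊕ 33 = c0
byte 8: 7b ⊕ 0b = 70
byte 9: 5e ⊕ ec = b2
byte 10: 06 ⊕ 22 = 24
byte 11: e4 ⊕ 07 = e3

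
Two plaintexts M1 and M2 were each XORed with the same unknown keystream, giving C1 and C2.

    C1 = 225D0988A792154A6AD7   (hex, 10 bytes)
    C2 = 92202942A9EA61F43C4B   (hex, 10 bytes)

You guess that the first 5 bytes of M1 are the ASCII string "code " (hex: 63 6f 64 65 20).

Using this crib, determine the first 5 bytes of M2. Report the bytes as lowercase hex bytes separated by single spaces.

First, C1 ⊕ C2 = (M1 ⊕ K) ⊕ (M2 ⊕ K) = M1 ⊕ M2, so the key drops out. Then M2 = (M1 ⊕ M2) ⊕ M1 over the first 5 bytes.
byte 0: (22 ^ 92) ^ 63 = b0 ^ 63 = d3
byte 1: (5d ^ 20) ^ 6f = 7d ^ 6f = 12
byte 2: (09 ^ 29) ^ 64 = 20 ^ 64 = 44
byte 3: (88 ^ 42) ^ 65 = ca ^ 65 = af
byte 4: (a7 ^ a9) ^ 20 = 0e ^ 20 = 2e

d3 12 44 af 2e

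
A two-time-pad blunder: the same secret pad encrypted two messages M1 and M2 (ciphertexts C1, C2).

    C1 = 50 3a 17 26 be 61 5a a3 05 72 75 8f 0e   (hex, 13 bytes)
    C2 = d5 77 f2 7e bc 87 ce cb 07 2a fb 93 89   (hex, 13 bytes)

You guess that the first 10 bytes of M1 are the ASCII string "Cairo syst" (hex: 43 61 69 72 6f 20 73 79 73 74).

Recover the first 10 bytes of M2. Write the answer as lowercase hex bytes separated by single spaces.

c6 2c 8c 2a 6d c6 e7 11 71 2c

First, C1 ⊕ C2 = (M1 ⊕ K) ⊕ (M2 ⊕ K) = M1 ⊕ M2, so the key drops out. Then M2 = (M1 ⊕ M2) ⊕ M1 over the first 10 bytes.
byte 0: (50 xor d5) xor 43 = 85 xor 43 = c6
byte 1: (3a xor 77) xor 61 = 4d xor 61 = 2c
byte 2: (17 xor f2) xor 69 = e5 xor 69 = 8c
byte 3: (26 xor 7e) xor 72 = 58 xor 72 = 2a
byte 4: (be xor bc) xor 6f = 02 xor 6f = 6d
byte 5: (61 xor 87) xor 20 = e6 xor 20 = c6
byte 6: (5a xor ce) xor 73 = 94 xor 73 = e7
byte 7: (a3 xor cb) xor 79 = 68 xor 79 = 11
byte 8: (05 xor 07) xor 73 = 02 xor 73 = 71
byte 9: (72 xor 2a) xor 74 = 58 xor 74 = 2c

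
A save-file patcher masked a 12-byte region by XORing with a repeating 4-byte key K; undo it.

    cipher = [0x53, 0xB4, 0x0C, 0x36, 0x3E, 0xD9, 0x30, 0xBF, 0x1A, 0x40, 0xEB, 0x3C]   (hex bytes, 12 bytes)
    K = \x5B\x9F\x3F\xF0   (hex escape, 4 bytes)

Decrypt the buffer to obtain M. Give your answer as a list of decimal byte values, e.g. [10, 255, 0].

The 4-byte key repeats, so the effective keystream is 5b 9f 3f f0 5b 9f 3f f0 5b 9f 3f f0.
byte 0: 01010011 ^ 01011011 = 00001000
byte 1: 10110100 ^ 10011111 = 00101011
byte 2: 00001100 ^ 00111111 = 00110011
byte 3: 00110110 ^ 11110000 = 11000110
byte 4: 00111110 ^ 01011011 = 01100101
byte 5: 11011001 ^ 10011111 = 01000110
byte 6: 00110000 ^ 00111111 = 00001111
byte 7: 10111111 ^ 11110000 = 01001111
byte 8: 00011010 ^ 01011011 = 01000001
byte 9: 01000000 ^ 10011111 = 11011111
byte 10: 11101011 ^ 00111111 = 11010100
byte 11: 00111100 ^ 11110000 = 11001100

[8, 43, 51, 198, 101, 70, 15, 79, 65, 223, 212, 204]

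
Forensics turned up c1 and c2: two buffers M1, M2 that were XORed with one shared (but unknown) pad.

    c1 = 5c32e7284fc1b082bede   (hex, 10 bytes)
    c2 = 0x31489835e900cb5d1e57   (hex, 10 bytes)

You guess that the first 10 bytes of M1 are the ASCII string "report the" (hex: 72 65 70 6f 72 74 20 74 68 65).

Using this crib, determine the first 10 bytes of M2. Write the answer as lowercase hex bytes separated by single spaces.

1f 1f 0f 72 d4 b5 5b ab c8 ec

First, c1 ⊕ c2 = (M1 ⊕ K) ⊕ (M2 ⊕ K) = M1 ⊕ M2, so the key drops out. Then M2 = (M1 ⊕ M2) ⊕ M1 over the first 10 bytes.
byte 0: (5c ^ 31) ^ 72 = 6d ^ 72 = 1f
byte 1: (32 ^ 48) ^ 65 = 7a ^ 65 = 1f
byte 2: (e7 ^ 98) ^ 70 = 7f ^ 70 = 0f
byte 3: (28 ^ 35) ^ 6f = 1d ^ 6f = 72
byte 4: (4f ^ e9) ^ 72 = a6 ^ 72 = d4
byte 5: (c1 ^ 00) ^ 74 = c1 ^ 74 = b5
byte 6: (b0 ^ cb) ^ 20 = 7b ^ 20 = 5b
byte 7: (82 ^ 5d) ^ 74 = df ^ 74 = ab
byte 8: (be ^ 1e) ^ 68 = a0 ^ 68 = c8
byte 9: (de ^ 57) ^ 65 = 89 ^ 65 = ec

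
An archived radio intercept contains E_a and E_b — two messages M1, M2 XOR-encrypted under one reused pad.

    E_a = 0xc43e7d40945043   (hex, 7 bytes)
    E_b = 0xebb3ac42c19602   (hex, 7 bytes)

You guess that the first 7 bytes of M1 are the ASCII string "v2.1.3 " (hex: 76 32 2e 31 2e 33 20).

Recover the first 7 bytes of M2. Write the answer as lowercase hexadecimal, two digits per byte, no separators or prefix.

First, E_a ⊕ E_b = (M1 ⊕ K) ⊕ (M2 ⊕ K) = M1 ⊕ M2, so the key drops out. Then M2 = (M1 ⊕ M2) ⊕ M1 over the first 7 bytes.
byte 0: (c4 ^ eb) ^ 76 = 2f ^ 76 = 59
byte 1: (3e ^ b3) ^ 32 = 8d ^ 32 = bf
byte 2: (7d ^ ac) ^ 2e = d1 ^ 2e = ff
byte 3: (40 ^ 42) ^ 31 = 02 ^ 31 = 33
byte 4: (94 ^ c1) ^ 2e = 55 ^ 2e = 7b
byte 5: (50 ^ 96) ^ 33 = c6 ^ 33 = f5
byte 6: (43 ^ 02) ^ 20 = 41 ^ 20 = 61

59bfff337bf561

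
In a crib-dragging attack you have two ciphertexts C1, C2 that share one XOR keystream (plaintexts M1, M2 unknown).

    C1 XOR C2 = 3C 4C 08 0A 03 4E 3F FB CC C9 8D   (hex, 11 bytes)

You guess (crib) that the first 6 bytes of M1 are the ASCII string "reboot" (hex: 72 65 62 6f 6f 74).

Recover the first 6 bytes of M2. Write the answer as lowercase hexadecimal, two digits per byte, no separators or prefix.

Since C1 ⊕ C2 = M1 ⊕ M2, XORing with the guessed M1 bytes yields the corresponding M2 bytes: M2 = (C1 ⊕ C2) ⊕ M1.
3c ⊕ 72 = 4e
4c ⊕ 65 = 29
08 ⊕ 62 = 6a
0a ⊕ 6f = 65
03 ⊕ 6f = 6c
4e ⊕ 74 = 3a

4e296a656c3a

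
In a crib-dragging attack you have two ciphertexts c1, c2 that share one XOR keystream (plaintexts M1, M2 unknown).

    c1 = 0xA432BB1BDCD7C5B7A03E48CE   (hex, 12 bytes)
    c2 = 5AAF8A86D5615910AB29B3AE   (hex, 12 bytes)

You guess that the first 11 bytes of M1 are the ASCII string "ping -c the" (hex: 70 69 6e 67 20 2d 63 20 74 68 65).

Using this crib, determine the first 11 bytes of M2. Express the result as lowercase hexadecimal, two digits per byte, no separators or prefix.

First, c1 ⊕ c2 = (M1 ⊕ K) ⊕ (M2 ⊕ K) = M1 ⊕ M2, so the key drops out. Then M2 = (M1 ⊕ M2) ⊕ M1 over the first 11 bytes.
byte 0: (a4 XOR 5a) XOR 70 = fe XOR 70 = 8e
byte 1: (32 XOR af) XOR 69 = 9d XOR 69 = f4
byte 2: (bb XOR 8a) XOR 6e = 31 XOR 6e = 5f
byte 3: (1b XOR 86) XOR 67 = 9d XOR 67 = fa
byte 4: (dc XOR d5) XOR 20 = 09 XOR 20 = 29
byte 5: (d7 XOR 61) XOR 2d = b6 XOR 2d = 9b
byte 6: (c5 XOR 59) XOR 63 = 9c XOR 63 = ff
byte 7: (b7 XOR 10) XOR 20 = a7 XOR 20 = 87
byte 8: (a0 XOR ab) XOR 74 = 0b XOR 74 = 7f
byte 9: (3e XOR 29) XOR 68 = 17 XOR 68 = 7f
byte 10: (48 XOR b3) XOR 65 = fb XOR 65 = 9e

8ef45ffa299bff877f7f9e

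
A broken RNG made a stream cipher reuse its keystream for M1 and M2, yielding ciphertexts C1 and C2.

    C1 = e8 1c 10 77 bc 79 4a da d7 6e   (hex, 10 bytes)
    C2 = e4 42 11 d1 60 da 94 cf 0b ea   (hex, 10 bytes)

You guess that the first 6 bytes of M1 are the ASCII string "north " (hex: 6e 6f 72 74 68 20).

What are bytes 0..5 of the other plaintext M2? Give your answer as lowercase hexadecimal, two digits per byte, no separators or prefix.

623173d2b483

First, C1 ⊕ C2 = (M1 ⊕ K) ⊕ (M2 ⊕ K) = M1 ⊕ M2, so the key drops out. Then M2 = (M1 ⊕ M2) ⊕ M1 over the first 6 bytes.
byte 0: (e8 ^ e4) ^ 6e = 0c ^ 6e = 62
byte 1: (1c ^ 42) ^ 6f = 5e ^ 6f = 31
byte 2: (10 ^ 11) ^ 72 = 01 ^ 72 = 73
byte 3: (77 ^ d1) ^ 74 = a6 ^ 74 = d2
byte 4: (bc ^ 60) ^ 68 = dc ^ 68 = b4
byte 5: (79 ^ da) ^ 20 = a3 ^ 20 = 83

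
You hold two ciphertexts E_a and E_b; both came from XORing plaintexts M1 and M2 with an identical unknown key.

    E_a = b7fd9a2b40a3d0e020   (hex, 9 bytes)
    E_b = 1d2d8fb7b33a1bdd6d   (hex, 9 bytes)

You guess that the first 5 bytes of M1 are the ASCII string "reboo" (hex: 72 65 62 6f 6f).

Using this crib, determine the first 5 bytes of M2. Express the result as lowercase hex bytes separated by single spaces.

d8 b5 77 f3 9c

First, E_a ⊕ E_b = (M1 ⊕ K) ⊕ (M2 ⊕ K) = M1 ⊕ M2, so the key drops out. Then M2 = (M1 ⊕ M2) ⊕ M1 over the first 5 bytes.
byte 0: (b7 ⊕ 1d) ⊕ 72 = aa ⊕ 72 = d8
byte 1: (fd ⊕ 2d) ⊕ 65 = d0 ⊕ 65 = b5
byte 2: (9a ⊕ 8f) ⊕ 62 = 15 ⊕ 62 = 77
byte 3: (2b ⊕ b7) ⊕ 6f = 9c ⊕ 6f = f3
byte 4: (40 ⊕ b3) ⊕ 6f = f3 ⊕ 6f = 9c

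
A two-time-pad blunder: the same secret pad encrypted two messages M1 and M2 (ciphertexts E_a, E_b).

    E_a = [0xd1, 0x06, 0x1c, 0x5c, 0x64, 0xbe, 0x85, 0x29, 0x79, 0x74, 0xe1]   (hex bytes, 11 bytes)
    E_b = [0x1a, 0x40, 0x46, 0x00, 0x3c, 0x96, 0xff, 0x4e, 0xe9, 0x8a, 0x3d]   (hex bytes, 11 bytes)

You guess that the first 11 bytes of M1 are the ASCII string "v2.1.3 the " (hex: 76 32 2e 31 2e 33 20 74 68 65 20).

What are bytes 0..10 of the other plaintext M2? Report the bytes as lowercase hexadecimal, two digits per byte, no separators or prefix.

First, E_a ⊕ E_b = (M1 ⊕ K) ⊕ (M2 ⊕ K) = M1 ⊕ M2, so the key drops out. Then M2 = (M1 ⊕ M2) ⊕ M1 over the first 11 bytes.
byte 0: (d1 ^ 1a) ^ 76 = cb ^ 76 = bd
byte 1: (06 ^ 40) ^ 32 = 46 ^ 32 = 74
byte 2: (1c ^ 46) ^ 2e = 5a ^ 2e = 74
byte 3: (5c ^ 00) ^ 31 = 5c ^ 31 = 6d
byte 4: (64 ^ 3c) ^ 2e = 58 ^ 2e = 76
byte 5: (be ^ 96) ^ 33 = 28 ^ 33 = 1b
byte 6: (85 ^ ff) ^ 20 = 7a ^ 20 = 5a
byte 7: (29 ^ 4e) ^ 74 = 67 ^ 74 = 13
byte 8: (79 ^ e9) ^ 68 = 90 ^ 68 = f8
byte 9: (74 ^ 8a) ^ 65 = fe ^ 65 = 9b
byte 10: (e1 ^ 3d) ^ 20 = dc ^ 20 = fc

bd74746d761b5a13f89bfc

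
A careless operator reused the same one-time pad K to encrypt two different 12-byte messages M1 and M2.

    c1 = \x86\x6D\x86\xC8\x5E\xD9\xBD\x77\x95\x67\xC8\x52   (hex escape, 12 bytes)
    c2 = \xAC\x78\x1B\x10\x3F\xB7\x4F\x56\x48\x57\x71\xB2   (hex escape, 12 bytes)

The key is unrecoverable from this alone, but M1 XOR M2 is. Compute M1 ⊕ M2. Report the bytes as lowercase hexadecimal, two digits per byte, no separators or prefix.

2a159dd8616ef221dd30b9e0

c1 ⊕ c2 = (M1 ⊕ K) ⊕ (M2 ⊕ K) = M1 ⊕ M2 — the shared key cancels under XOR.
10000110 ⊕ 10101100 = 00101010
01101101 ⊕ 01111000 = 00010101
10000110 ⊕ 00011011 = 10011101
11001000 ⊕ 00010000 = 11011000
01011110 ⊕ 00111111 = 01100001
11011001 ⊕ 10110111 = 01101110
10111101 ⊕ 01001111 = 11110010
01110111 ⊕ 01010110 = 00100001
10010101 ⊕ 01001000 = 11011101
01100111 ⊕ 01010111 = 00110000
11001000 ⊕ 01110001 = 10111001
01010010 ⊕ 10110010 = 11100000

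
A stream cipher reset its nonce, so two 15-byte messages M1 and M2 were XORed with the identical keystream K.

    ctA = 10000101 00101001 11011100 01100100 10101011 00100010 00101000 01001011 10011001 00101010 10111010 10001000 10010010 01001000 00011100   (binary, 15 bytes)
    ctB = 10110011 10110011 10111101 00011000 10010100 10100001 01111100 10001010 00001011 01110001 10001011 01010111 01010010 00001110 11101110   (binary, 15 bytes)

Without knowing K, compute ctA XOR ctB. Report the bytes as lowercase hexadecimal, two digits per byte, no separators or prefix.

ctA ⊕ ctB = (M1 ⊕ K) ⊕ (M2 ⊕ K) = M1 ⊕ M2 — the shared key cancels under XOR.
85 ⊕ b3 = 36
29 ⊕ b3 = 9a
dc ⊕ bd = 61
64 ⊕ 18 = 7c
ab ⊕ 94 = 3f
22 ⊕ a1 = 83
28 ⊕ 7c = 54
4b ⊕ 8a = c1
99 ⊕ 0b = 92
2a ⊕ 71 = 5b
ba ⊕ 8b = 31
88 ⊕ 57 = df
92 ⊕ 52 = c0
48 ⊕ 0e = 46
1c ⊕ ee = f2

369a617c3f8354c1925b31dfc046f2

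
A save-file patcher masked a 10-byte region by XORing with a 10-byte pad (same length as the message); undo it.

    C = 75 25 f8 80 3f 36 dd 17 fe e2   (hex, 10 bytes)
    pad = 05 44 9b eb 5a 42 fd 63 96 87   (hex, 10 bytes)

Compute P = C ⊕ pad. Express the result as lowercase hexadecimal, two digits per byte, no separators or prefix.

7061636b657420746865

75 XOR 05 = 70
25 XOR 44 = 61
f8 XOR 9b = 63
80 XOR eb = 6b
3f XOR 5a = 65
36 XOR 42 = 74
dd XOR fd = 20
17 XOR 63 = 74
fe XOR 96 = 68
e2 XOR 87 = 65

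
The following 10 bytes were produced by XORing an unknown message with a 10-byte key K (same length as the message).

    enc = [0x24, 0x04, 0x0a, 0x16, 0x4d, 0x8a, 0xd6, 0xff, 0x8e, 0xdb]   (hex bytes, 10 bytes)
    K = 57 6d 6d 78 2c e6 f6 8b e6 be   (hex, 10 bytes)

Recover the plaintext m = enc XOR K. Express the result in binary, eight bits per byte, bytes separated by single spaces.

24 XOR 57 = 73
04 XOR 6d = 69
0a XOR 6d = 67
16 XOR 78 = 6e
4d XOR 2c = 61
8a XOR e6 = 6c
d6 XOR f6 = 20
ff XOR 8b = 74
8e XOR e6 = 68
db XOR be = 65

01110011 01101001 01100111 01101110 01100001 01101100 00100000 01110100 01101000 01100101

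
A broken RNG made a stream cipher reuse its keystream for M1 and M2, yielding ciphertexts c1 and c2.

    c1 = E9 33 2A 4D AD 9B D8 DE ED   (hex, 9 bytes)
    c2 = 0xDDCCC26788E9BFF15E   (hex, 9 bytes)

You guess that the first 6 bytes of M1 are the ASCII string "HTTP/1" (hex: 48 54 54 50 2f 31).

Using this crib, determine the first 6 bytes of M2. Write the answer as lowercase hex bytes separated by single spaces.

7c ab bc 7a 0a 43

First, c1 ⊕ c2 = (M1 ⊕ K) ⊕ (M2 ⊕ K) = M1 ⊕ M2, so the key drops out. Then M2 = (M1 ⊕ M2) ⊕ M1 over the first 6 bytes.
byte 0: (e9 xor dd) xor 48 = 34 xor 48 = 7c
byte 1: (33 xor cc) xor 54 = ff xor 54 = ab
byte 2: (2a xor c2) xor 54 = e8 xor 54 = bc
byte 3: (4d xor 67) xor 50 = 2a xor 50 = 7a
byte 4: (ad xor 88) xor 2f = 25 xor 2f = 0a
byte 5: (9b xor e9) xor 31 = 72 xor 31 = 43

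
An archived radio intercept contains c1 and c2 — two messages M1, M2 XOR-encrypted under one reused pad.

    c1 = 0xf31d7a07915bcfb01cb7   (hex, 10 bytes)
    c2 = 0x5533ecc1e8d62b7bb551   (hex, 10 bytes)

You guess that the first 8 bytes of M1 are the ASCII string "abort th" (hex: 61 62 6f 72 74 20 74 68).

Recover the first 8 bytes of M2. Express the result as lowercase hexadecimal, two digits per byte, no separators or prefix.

First, c1 ⊕ c2 = (M1 ⊕ K) ⊕ (M2 ⊕ K) = M1 ⊕ M2, so the key drops out. Then M2 = (M1 ⊕ M2) ⊕ M1 over the first 8 bytes.
byte 0: (f3 ⊕ 55) ⊕ 61 = a6 ⊕ 61 = c7
byte 1: (1d ⊕ 33) ⊕ 62 = 2e ⊕ 62 = 4c
byte 2: (7a ⊕ ec) ⊕ 6f = 96 ⊕ 6f = f9
byte 3: (07 ⊕ c1) ⊕ 72 = c6 ⊕ 72 = b4
byte 4: (91 ⊕ e8) ⊕ 74 = 79 ⊕ 74 = 0d
byte 5: (5b ⊕ d6) ⊕ 20 = 8d ⊕ 20 = ad
byte 6: (cf ⊕ 2b) ⊕ 74 = e4 ⊕ 74 = 90
byte 7: (b0 ⊕ 7b) ⊕ 68 = cb ⊕ 68 = a3

c74cf9b40dad90a3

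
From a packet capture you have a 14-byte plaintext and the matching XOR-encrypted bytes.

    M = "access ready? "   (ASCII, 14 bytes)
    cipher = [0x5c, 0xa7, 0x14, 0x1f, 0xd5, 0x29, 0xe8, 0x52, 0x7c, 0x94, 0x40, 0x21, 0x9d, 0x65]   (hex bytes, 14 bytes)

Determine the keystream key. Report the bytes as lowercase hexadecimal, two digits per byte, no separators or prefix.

3dc4777aa65ac82019f52458a245

Since cipher = M ⊕ key, XORing both sides with M gives key = M ⊕ cipher.
byte 0:  97 ^  92 =  61
byte 1:  99 ^ 167 = 196
byte 2:  99 ^  20 = 119
byte 3: 101 ^  31 = 122
byte 4: 115 ^ 213 = 166
byte 5: 115 ^  41 =  90
byte 6:  32 ^ 232 = 200
byte 7: 114 ^  82 =  32
byte 8: 101 ^ 124 =  25
byte 9:  97 ^ 148 = 245
byte 10: 100 ^  64 =  36
byte 11: 121 ^  33 =  88
byte 12:  63 ^ 157 = 162
byte 13:  32 ^ 101 =  69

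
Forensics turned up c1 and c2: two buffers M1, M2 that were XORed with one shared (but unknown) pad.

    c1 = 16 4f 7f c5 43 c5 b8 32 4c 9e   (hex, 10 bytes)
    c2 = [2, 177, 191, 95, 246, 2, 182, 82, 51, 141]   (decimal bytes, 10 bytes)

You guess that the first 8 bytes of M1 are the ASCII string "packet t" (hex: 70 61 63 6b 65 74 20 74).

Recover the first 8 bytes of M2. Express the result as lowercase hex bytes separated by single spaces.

First, c1 ⊕ c2 = (M1 ⊕ K) ⊕ (M2 ⊕ K) = M1 ⊕ M2, so the key drops out. Then M2 = (M1 ⊕ M2) ⊕ M1 over the first 8 bytes.
byte 0: (16 ^ 02) ^ 70 = 14 ^ 70 = 64
byte 1: (4f ^ b1) ^ 61 = fe ^ 61 = 9f
byte 2: (7f ^ bf) ^ 63 = c0 ^ 63 = a3
byte 3: (c5 ^ 5f) ^ 6b = 9a ^ 6b = f1
byte 4: (43 ^ f6) ^ 65 = b5 ^ 65 = d0
byte 5: (c5 ^ 02) ^ 74 = c7 ^ 74 = b3
byte 6: (b8 ^ b6) ^ 20 = 0e ^ 20 = 2e
byte 7: (32 ^ 52) ^ 74 = 60 ^ 74 = 14

64 9f a3 f1 d0 b3 2e 14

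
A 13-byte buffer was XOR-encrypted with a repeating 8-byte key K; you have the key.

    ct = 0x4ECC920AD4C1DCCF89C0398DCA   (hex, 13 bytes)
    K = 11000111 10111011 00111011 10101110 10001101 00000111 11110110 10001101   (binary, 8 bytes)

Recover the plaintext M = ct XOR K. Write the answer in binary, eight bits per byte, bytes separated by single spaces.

The 8-byte key repeats, so the effective keystream is c7 bb 3b ae 8d 07 f6 8d c7 bb 3b ae 8d.
byte 0: 4e ^ c7 = 89
byte 1: cc ^ bb = 77
byte 2: 92 ^ 3b = a9
byte 3: 0a ^ ae = a4
byte 4: d4 ^ 8d = 59
byte 5: c1 ^ 07 = c6
byte 6: dc ^ f6 = 2a
byte 7: cf ^ 8d = 42
byte 8: 89 ^ c7 = 4e
byte 9: c0 ^ bb = 7b
byte 10: 39 ^ 3b = 02
byte 11: 8d ^ ae = 23
byte 12: ca ^ 8d = 47

10001001 01110111 10101001 10100100 01011001 11000110 00101010 01000010 01001110 01111011 00000010 00100011 01000111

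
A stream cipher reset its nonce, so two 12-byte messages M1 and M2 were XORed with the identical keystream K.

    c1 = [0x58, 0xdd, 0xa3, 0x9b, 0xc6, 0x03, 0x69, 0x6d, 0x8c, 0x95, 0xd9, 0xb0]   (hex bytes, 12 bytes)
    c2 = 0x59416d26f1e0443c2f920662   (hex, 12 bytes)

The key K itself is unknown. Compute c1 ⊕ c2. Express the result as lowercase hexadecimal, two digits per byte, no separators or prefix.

c1 ⊕ c2 = (M1 ⊕ K) ⊕ (M2 ⊕ K) = M1 ⊕ M2 — the shared key cancels under XOR.
byte 0: 01011000 ^ 01011001 = 00000001
byte 1: 11011101 ^ 01000001 = 10011100
byte 2: 10100011 ^ 01101101 = 11001110
byte 3: 10011011 ^ 00100110 = 10111101
byte 4: 11000110 ^ 11110001 = 00110111
byte 5: 00000011 ^ 11100000 = 11100011
byte 6: 01101001 ^ 01000100 = 00101101
byte 7: 01101101 ^ 00111100 = 01010001
byte 8: 10001100 ^ 00101111 = 10100011
byte 9: 10010101 ^ 10010010 = 00000111
byte 10: 11011001 ^ 00000110 = 11011111
byte 11: 10110000 ^ 01100010 = 11010010

019ccebd37e32d51a307dfd2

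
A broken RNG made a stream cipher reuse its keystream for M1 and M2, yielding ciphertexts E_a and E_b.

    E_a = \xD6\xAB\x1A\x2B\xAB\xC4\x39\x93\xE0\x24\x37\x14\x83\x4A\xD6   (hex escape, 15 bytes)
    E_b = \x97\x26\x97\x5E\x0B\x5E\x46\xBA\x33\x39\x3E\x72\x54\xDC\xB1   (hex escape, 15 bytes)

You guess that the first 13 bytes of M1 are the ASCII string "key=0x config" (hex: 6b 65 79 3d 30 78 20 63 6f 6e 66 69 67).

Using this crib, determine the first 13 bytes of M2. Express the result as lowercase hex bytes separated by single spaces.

First, E_a ⊕ E_b = (M1 ⊕ K) ⊕ (M2 ⊕ K) = M1 ⊕ M2, so the key drops out. Then M2 = (M1 ⊕ M2) ⊕ M1 over the first 13 bytes.
byte 0: (d6 xor 97) xor 6b = 41 xor 6b = 2a
byte 1: (ab xor 26) xor 65 = 8d xor 65 = e8
byte 2: (1a xor 97) xor 79 = 8d xor 79 = f4
byte 3: (2b xor 5e) xor 3d = 75 xor 3d = 48
byte 4: (ab xor 0b) xor 30 = a0 xor 30 = 90
byte 5: (c4 xor 5e) xor 78 = 9a xor 78 = e2
byte 6: (39 xor 46) xor 20 = 7f xor 20 = 5f
byte 7: (93 xor ba) xor 63 = 29 xor 63 = 4a
byte 8: (e0 xor 33) xor 6f = d3 xor 6f = bc
byte 9: (24 xor 39) xor 6e = 1d xor 6e = 73
byte 10: (37 xor 3e) xor 66 = 09 xor 66 = 6f
byte 11: (14 xor 72) xor 69 = 66 xor 69 = 0f
byte 12: (83 xor 54) xor 67 = d7 xor 67 = b0

2a e8 f4 48 90 e2 5f 4a bc 73 6f 0f b0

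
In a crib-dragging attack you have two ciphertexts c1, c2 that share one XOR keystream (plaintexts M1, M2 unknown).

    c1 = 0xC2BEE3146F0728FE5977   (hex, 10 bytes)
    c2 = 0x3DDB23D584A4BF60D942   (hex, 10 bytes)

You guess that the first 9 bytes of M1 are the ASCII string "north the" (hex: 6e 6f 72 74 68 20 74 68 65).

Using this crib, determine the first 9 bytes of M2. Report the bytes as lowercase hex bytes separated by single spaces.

First, c1 ⊕ c2 = (M1 ⊕ K) ⊕ (M2 ⊕ K) = M1 ⊕ M2, so the key drops out. Then M2 = (M1 ⊕ M2) ⊕ M1 over the first 9 bytes.
byte 0: (c2 XOR 3d) XOR 6e = ff XOR 6e = 91
byte 1: (be XOR db) XOR 6f = 65 XOR 6f = 0a
byte 2: (e3 XOR 23) XOR 72 = c0 XOR 72 = b2
byte 3: (14 XOR d5) XOR 74 = c1 XOR 74 = b5
byte 4: (6f XOR 84) XOR 68 = eb XOR 68 = 83
byte 5: (07 XOR a4) XOR 20 = a3 XOR 20 = 83
byte 6: (28 XOR bf) XOR 74 = 97 XOR 74 = e3
byte 7: (fe XOR 60) XOR 68 = 9e XOR 68 = f6
byte 8: (59 XOR d9) XOR 65 = 80 XOR 65 = e5

91 0a b2 b5 83 83 e3 f6 e5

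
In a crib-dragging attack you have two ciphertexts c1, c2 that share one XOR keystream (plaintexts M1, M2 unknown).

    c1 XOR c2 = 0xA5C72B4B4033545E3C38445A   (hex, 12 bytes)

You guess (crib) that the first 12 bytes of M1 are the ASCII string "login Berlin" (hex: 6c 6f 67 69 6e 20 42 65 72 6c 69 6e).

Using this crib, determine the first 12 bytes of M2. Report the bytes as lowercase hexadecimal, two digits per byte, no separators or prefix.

Since c1 ⊕ c2 = M1 ⊕ M2, XORing with the guessed M1 bytes yields the corresponding M2 bytes: M2 = (c1 ⊕ c2) ⊕ M1.
a5 ^ 6c = c9
c7 ^ 6f = a8
2b ^ 67 = 4c
4b ^ 69 = 22
40 ^ 6e = 2e
33 ^ 20 = 13
54 ^ 42 = 16
5e ^ 65 = 3b
3c ^ 72 = 4e
38 ^ 6c = 54
44 ^ 69 = 2d
5a ^ 6e = 34

c9a84c222e13163b4e542d34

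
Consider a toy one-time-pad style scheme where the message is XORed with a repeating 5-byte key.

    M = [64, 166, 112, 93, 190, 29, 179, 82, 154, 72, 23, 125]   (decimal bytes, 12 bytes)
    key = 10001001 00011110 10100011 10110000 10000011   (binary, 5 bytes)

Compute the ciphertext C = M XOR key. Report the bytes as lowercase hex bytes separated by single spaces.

c9 b8 d3 ed 3d 94 ad f1 2a cb 9e 63

The 5-byte key repeats, so the effective keystream is 89 1e a3 b0 83 89 1e a3 b0 83 89 1e.
byte 0: 40 XOR 89 = c9
byte 1: a6 XOR 1e = b8
byte 2: 70 XOR a3 = d3
byte 3: 5d XOR b0 = ed
byte 4: be XOR 83 = 3d
byte 5: 1d XOR 89 = 94
byte 6: b3 XOR 1e = ad
byte 7: 52 XOR a3 = f1
byte 8: 9a XOR b0 = 2a
byte 9: 48 XOR 83 = cb
byte 10: 17 XOR 89 = 9e
byte 11: 7d XOR 1e = 63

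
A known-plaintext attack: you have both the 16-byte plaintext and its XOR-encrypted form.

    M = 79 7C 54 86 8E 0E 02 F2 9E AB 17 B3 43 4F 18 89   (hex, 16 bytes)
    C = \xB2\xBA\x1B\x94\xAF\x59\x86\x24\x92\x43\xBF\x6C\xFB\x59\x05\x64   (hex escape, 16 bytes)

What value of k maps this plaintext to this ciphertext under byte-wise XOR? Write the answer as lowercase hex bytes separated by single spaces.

Since C = M ⊕ k, XORing both sides with M gives k = M ⊕ C.
79 ⊕ b2 = cb
7c ⊕ ba = c6
54 ⊕ 1b = 4f
86 ⊕ 94 = 12
8e ⊕ af = 21
0e ⊕ 59 = 57
02 ⊕ 86 = 84
f2 ⊕ 24 = d6
9e ⊕ 92 = 0c
ab ⊕ 43 = e8
17 ⊕ bf = a8
b3 ⊕ 6c = df
43 ⊕ fb = b8
4f ⊕ 59 = 16
18 ⊕ 05 = 1d
89 ⊕ 64 = ed

cb c6 4f 12 21 57 84 d6 0c e8 a8 df b8 16 1d ed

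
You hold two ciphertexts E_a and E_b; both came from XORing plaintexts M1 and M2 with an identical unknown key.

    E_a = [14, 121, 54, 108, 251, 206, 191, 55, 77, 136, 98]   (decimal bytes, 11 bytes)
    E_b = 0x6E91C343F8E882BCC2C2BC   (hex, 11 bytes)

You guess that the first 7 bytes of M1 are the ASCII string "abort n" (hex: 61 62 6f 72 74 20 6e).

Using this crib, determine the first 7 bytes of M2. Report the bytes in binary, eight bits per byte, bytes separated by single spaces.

First, E_a ⊕ E_b = (M1 ⊕ K) ⊕ (M2 ⊕ K) = M1 ⊕ M2, so the key drops out. Then M2 = (M1 ⊕ M2) ⊕ M1 over the first 7 bytes.
byte 0: (0e xor 6e) xor 61 = 60 xor 61 = 01
byte 1: (79 xor 91) xor 62 = e8 xor 62 = 8a
byte 2: (36 xor c3) xor 6f = f5 xor 6f = 9a
byte 3: (6c xor 43) xor 72 = 2f xor 72 = 5d
byte 4: (fb xor f8) xor 74 = 03 xor 74 = 77
byte 5: (ce xor e8) xor 20 = 26 xor 20 = 06
byte 6: (bf xor 82) xor 6e = 3d xor 6e = 53

00000001 10001010 10011010 01011101 01110111 00000110 01010011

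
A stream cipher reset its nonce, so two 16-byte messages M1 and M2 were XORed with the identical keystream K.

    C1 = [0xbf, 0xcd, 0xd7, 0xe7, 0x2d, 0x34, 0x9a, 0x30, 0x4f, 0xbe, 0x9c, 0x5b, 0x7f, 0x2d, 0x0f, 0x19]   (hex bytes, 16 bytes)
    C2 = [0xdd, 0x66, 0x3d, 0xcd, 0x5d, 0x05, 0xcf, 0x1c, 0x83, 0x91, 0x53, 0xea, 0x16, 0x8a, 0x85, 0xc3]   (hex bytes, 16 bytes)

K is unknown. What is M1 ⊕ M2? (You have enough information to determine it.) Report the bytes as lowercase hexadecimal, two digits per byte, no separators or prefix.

C1 ⊕ C2 = (M1 ⊕ K) ⊕ (M2 ⊕ K) = M1 ⊕ M2 — the shared key cancels under XOR.
10111111 XOR 11011101 = 01100010
11001101 XOR 01100110 = 10101011
11010111 XOR 00111101 = 11101010
11100111 XOR 11001101 = 00101010
00101101 XOR 01011101 = 01110000
00110100 XOR 00000101 = 00110001
10011010 XOR 11001111 = 01010101
00110000 XOR 00011100 = 00101100
01001111 XOR 10000011 = 11001100
10111110 XOR 10010001 = 00101111
10011100 XOR 01010011 = 11001111
01011011 XOR 11101010 = 10110001
01111111 XOR 00010110 = 01101001
00101101 XOR 10001010 = 10100111
00001111 XOR 10000101 = 10001010
00011001 XOR 11000011 = 11011010

62abea2a7031552ccc2fcfb169a78ada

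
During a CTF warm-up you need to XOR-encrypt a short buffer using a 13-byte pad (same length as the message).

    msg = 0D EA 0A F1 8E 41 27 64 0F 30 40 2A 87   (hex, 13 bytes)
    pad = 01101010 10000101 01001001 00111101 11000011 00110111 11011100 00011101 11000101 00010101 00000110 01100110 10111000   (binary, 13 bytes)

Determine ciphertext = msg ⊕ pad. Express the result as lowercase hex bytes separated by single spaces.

67 6f 43 cc 4d 76 fb 79 ca 25 46 4c 3f

XOR is its own inverse, so applying the key byte-wise gives the result directly.
byte 0: 00001101 xor 01101010 = 01100111
byte 1: 11101010 xor 10000101 = 01101111
byte 2: 00001010 xor 01001001 = 01000011
byte 3: 11110001 xor 00111101 = 11001100
byte 4: 10001110 xor 11000011 = 01001101
byte 5: 01000001 xor 00110111 = 01110110
byte 6: 00100111 xor 11011100 = 11111011
byte 7: 01100100 xor 00011101 = 01111001
byte 8: 00001111 xor 11000101 = 11001010
byte 9: 00110000 xor 00010101 = 00100101
byte 10: 01000000 xor 00000110 = 01000110
byte 11: 00101010 xor 01100110 = 01001100
byte 12: 10000111 xor 10111000 = 00111111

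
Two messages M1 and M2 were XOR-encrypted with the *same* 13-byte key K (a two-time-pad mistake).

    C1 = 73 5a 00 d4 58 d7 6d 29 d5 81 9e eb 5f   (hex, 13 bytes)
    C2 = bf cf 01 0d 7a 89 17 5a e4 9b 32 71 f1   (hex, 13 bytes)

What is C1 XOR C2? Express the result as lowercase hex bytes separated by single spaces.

cc 95 01 d9 22 5e 7a 73 31 1a ac 9a ae

C1 ⊕ C2 = (M1 ⊕ K) ⊕ (M2 ⊕ K) = M1 ⊕ M2 — the shared key cancels under XOR.
115 XOR 191 = 204
 90 XOR 207 = 149
  0 XOR   1 =   1
212 XOR  13 = 217
 88 XOR 122 =  34
215 XOR 137 =  94
109 XOR  23 = 122
 41 XOR  90 = 115
213 XOR 228 =  49
129 XOR 155 =  26
158 XOR  50 = 172
235 XOR 113 = 154
 95 XOR 241 = 174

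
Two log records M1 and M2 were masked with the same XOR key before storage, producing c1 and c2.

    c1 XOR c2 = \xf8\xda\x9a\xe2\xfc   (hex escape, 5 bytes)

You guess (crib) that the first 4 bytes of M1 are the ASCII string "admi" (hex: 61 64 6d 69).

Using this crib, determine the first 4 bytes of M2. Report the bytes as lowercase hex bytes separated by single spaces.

99 be f7 8b

Since c1 ⊕ c2 = M1 ⊕ M2, XORing with the guessed M1 bytes yields the corresponding M2 bytes: M2 = (c1 ⊕ c2) ⊕ M1.
248 ^  97 = 153
218 ^ 100 = 190
154 ^ 109 = 247
226 ^ 105 = 139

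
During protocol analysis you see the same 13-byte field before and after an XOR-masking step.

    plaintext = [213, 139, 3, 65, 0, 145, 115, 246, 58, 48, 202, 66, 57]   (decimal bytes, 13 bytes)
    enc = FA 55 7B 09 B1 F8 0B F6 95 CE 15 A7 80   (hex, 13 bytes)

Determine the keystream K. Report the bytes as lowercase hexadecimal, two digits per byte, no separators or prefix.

2fde7848b1697800affedfe5b9

Since enc = plaintext ⊕ K, XORing both sides with plaintext gives K = plaintext ⊕ enc.
d5 xor fa = 2f
8b xor 55 = de
03 xor 7b = 78
41 xor 09 = 48
00 xor b1 = b1
91 xor f8 = 69
73 xor 0b = 78
f6 xor f6 = 00
3a xor 95 = af
30 xor ce = fe
ca xor 15 = df
42 xor a7 = e5
39 xor 80 = b9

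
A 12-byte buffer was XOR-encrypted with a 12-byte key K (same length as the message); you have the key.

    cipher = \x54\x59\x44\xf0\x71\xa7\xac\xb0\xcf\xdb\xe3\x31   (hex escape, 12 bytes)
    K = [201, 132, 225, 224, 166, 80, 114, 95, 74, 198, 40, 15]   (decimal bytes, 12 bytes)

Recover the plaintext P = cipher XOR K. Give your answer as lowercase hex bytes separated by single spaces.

9d dd a5 10 d7 f7 de ef 85 1d cb 3e

XOR is its own inverse, so applying the key byte-wise gives the result directly.
byte 0: 54 XOR c9 = 9d
byte 1: 59 XOR 84 = dd
byte 2: 44 XOR e1 = a5
byte 3: f0 XOR e0 = 10
byte 4: 71 XOR a6 = d7
byte 5: a7 XOR 50 = f7
byte 6: ac XOR 72 = de
byte 7: b0 XOR 5f = ef
byte 8: cf XOR 4a = 85
byte 9: db XOR c6 = 1d
byte 10: e3 XOR 28 = cb
byte 11: 31 XOR 0f = 3e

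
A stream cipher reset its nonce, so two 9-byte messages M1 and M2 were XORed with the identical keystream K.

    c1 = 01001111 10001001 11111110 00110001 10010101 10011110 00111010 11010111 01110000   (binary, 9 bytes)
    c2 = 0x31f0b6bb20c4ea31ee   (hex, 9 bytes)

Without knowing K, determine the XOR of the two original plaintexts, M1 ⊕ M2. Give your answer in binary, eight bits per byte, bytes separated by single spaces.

c1 ⊕ c2 = (M1 ⊕ K) ⊕ (M2 ⊕ K) = M1 ⊕ M2 — the shared key cancels under XOR.
01001111 ^ 00110001 = 01111110
10001001 ^ 11110000 = 01111001
11111110 ^ 10110110 = 01001000
00110001 ^ 10111011 = 10001010
10010101 ^ 00100000 = 10110101
10011110 ^ 11000100 = 01011010
00111010 ^ 11101010 = 11010000
11010111 ^ 00110001 = 11100110
01110000 ^ 11101110 = 10011110

01111110 01111001 01001000 10001010 10110101 01011010 11010000 11100110 10011110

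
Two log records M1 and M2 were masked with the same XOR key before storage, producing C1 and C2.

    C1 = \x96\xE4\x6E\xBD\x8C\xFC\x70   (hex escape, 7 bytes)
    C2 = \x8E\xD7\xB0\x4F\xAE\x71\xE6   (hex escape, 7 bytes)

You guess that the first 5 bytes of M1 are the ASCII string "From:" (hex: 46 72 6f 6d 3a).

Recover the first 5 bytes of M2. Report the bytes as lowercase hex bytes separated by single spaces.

5e 41 b1 9f 18

First, C1 ⊕ C2 = (M1 ⊕ K) ⊕ (M2 ⊕ K) = M1 ⊕ M2, so the key drops out. Then M2 = (M1 ⊕ M2) ⊕ M1 over the first 5 bytes.
byte 0: (96 ^ 8e) ^ 46 = 18 ^ 46 = 5e
byte 1: (e4 ^ d7) ^ 72 = 33 ^ 72 = 41
byte 2: (6e ^ b0) ^ 6f = de ^ 6f = b1
byte 3: (bd ^ 4f) ^ 6d = f2 ^ 6d = 9f
byte 4: (8c ^ ae) ^ 3a = 22 ^ 3a = 18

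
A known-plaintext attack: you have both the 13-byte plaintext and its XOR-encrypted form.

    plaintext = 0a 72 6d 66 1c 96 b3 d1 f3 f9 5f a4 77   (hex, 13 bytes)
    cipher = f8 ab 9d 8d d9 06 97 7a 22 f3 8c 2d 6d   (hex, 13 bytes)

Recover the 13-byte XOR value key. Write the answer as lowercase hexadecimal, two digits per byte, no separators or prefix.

Since cipher = plaintext ⊕ key, XORing both sides with plaintext gives key = plaintext ⊕ cipher.
byte 0: 0a ⊕ f8 = f2
byte 1: 72 ⊕ ab = d9
byte 2: 6d ⊕ 9d = f0
byte 3: 66 ⊕ 8d = eb
byte 4: 1c ⊕ d9 = c5
byte 5: 96 ⊕ 06 = 90
byte 6: b3 ⊕ 97 = 24
byte 7: d1 ⊕ 7a = ab
byte 8: f3 ⊕ 22 = d1
byte 9: f9 ⊕ f3 = 0a
byte 10: 5f ⊕ 8c = d3
byte 11: a4 ⊕ 2d = 89
byte 12: 77 ⊕ 6d = 1a

f2d9f0ebc59024abd10ad3891a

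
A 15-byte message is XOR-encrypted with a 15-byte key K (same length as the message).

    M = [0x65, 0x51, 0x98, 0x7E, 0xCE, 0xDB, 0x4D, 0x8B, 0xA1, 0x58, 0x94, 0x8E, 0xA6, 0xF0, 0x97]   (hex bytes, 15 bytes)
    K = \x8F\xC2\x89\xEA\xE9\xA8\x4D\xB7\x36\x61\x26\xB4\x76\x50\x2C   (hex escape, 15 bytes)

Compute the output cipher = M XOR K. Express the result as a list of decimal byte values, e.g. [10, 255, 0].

XOR is its own inverse, so applying the key byte-wise gives the result directly.
01100101 xor 10001111 = 11101010
01010001 xor 11000010 = 10010011
10011000 xor 10001001 = 00010001
01111110 xor 11101010 = 10010100
11001110 xor 11101001 = 00100111
11011011 xor 10101000 = 01110011
01001101 xor 01001101 = 00000000
10001011 xor 10110111 = 00111100
10100001 xor 00110110 = 10010111
01011000 xor 01100001 = 00111001
10010100 xor 00100110 = 10110010
10001110 xor 10110100 = 00111010
10100110 xor 01110110 = 11010000
11110000 xor 01010000 = 10100000
10010111 xor 00101100 = 10111011

[234, 147, 17, 148, 39, 115, 0, 60, 151, 57, 178, 58, 208, 160, 187]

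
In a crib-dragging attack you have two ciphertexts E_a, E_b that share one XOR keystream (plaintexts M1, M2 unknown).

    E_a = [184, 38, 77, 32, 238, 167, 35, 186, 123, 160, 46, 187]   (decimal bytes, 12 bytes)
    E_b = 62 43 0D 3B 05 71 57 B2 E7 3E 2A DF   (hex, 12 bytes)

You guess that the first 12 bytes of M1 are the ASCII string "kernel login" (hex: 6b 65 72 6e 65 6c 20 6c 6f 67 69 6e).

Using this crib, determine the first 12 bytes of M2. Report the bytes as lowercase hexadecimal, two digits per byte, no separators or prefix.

b10032758eba5464f3f96d0a

First, E_a ⊕ E_b = (M1 ⊕ K) ⊕ (M2 ⊕ K) = M1 ⊕ M2, so the key drops out. Then M2 = (M1 ⊕ M2) ⊕ M1 over the first 12 bytes.
byte 0: (b8 xor 62) xor 6b = da xor 6b = b1
byte 1: (26 xor 43) xor 65 = 65 xor 65 = 00
byte 2: (4d xor 0d) xor 72 = 40 xor 72 = 32
byte 3: (20 xor 3b) xor 6e = 1b xor 6e = 75
byte 4: (ee xor 05) xor 65 = eb xor 65 = 8e
byte 5: (a7 xor 71) xor 6c = d6 xor 6c = ba
byte 6: (23 xor 57) xor 20 = 74 xor 20 = 54
byte 7: (ba xor b2) xor 6c = 08 xor 6c = 64
byte 8: (7b xor e7) xor 6f = 9c xor 6f = f3
byte 9: (a0 xor 3e) xor 67 = 9e xor 67 = f9
byte 10: (2e xor 2a) xor 69 = 04 xor 69 = 6d
byte 11: (bb xor df) xor 6e = 64 xor 6e = 0a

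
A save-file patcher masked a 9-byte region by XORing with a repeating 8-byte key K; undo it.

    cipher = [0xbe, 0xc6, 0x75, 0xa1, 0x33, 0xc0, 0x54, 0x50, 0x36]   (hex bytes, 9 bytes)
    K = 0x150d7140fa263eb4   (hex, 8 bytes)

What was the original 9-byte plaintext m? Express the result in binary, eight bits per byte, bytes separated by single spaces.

The 8-byte key repeats, so the effective keystream is 15 0d 71 40 fa 26 3e b4 15.
byte 0: 190 xor  21 = 171
byte 1: 198 xor  13 = 203
byte 2: 117 xor 113 =   4
byte 3: 161 xor  64 = 225
byte 4:  51 xor 250 = 201
byte 5: 192 xor  38 = 230
byte 6:  84 xor  62 = 106
byte 7:  80 xor 180 = 228
byte 8:  54 xor  21 =  35

10101011 11001011 00000100 11100001 11001001 11100110 01101010 11100100 00100011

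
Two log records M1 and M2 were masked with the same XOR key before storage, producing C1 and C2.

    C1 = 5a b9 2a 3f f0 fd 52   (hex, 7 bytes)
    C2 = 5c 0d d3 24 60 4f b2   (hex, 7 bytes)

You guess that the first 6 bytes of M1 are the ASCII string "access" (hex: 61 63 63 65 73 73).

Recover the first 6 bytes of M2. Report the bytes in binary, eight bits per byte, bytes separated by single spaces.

01100111 11010111 10011010 01111110 11100011 11000001

First, C1 ⊕ C2 = (M1 ⊕ K) ⊕ (M2 ⊕ K) = M1 ⊕ M2, so the key drops out. Then M2 = (M1 ⊕ M2) ⊕ M1 over the first 6 bytes.
byte 0: (5a xor 5c) xor 61 = 06 xor 61 = 67
byte 1: (b9 xor 0d) xor 63 = b4 xor 63 = d7
byte 2: (2a xor d3) xor 63 = f9 xor 63 = 9a
byte 3: (3f xor 24) xor 65 = 1b xor 65 = 7e
byte 4: (f0 xor 60) xor 73 = 90 xor 73 = e3
byte 5: (fd xor 4f) xor 73 = b2 xor 73 = c1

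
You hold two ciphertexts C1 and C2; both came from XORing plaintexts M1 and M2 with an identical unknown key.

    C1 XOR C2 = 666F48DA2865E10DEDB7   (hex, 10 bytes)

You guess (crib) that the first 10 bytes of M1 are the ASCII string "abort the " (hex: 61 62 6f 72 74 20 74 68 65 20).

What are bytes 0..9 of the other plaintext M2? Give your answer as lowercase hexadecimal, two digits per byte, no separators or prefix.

070d27a85c4595658897

Since C1 ⊕ C2 = M1 ⊕ M2, XORing with the guessed M1 bytes yields the corresponding M2 bytes: M2 = (C1 ⊕ C2) ⊕ M1.
66 ^ 61 = 07
6f ^ 62 = 0d
48 ^ 6f = 27
da ^ 72 = a8
28 ^ 74 = 5c
65 ^ 20 = 45
e1 ^ 74 = 95
0d ^ 68 = 65
ed ^ 65 = 88
b7 ^ 20 = 97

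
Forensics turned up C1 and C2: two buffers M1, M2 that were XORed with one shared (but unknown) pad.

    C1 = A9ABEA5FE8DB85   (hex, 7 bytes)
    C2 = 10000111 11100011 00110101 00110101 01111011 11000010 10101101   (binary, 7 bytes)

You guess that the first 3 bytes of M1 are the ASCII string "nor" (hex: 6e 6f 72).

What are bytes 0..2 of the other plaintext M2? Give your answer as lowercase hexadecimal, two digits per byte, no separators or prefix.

4027ad

First, C1 ⊕ C2 = (M1 ⊕ K) ⊕ (M2 ⊕ K) = M1 ⊕ M2, so the key drops out. Then M2 = (M1 ⊕ M2) ⊕ M1 over the first 3 bytes.
byte 0: (a9 XOR 87) XOR 6e = 2e XOR 6e = 40
byte 1: (ab XOR e3) XOR 6f = 48 XOR 6f = 27
byte 2: (ea XOR 35) XOR 72 = df XOR 72 = ad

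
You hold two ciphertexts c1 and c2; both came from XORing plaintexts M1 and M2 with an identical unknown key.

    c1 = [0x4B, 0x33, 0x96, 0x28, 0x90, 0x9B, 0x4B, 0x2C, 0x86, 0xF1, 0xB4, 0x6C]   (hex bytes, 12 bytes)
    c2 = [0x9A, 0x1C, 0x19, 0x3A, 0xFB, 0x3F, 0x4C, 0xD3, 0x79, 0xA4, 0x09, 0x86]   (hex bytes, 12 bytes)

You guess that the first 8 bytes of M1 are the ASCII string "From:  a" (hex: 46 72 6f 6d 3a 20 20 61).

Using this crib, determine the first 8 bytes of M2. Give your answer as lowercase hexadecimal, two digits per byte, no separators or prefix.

First, c1 ⊕ c2 = (M1 ⊕ K) ⊕ (M2 ⊕ K) = M1 ⊕ M2, so the key drops out. Then M2 = (M1 ⊕ M2) ⊕ M1 over the first 8 bytes.
byte 0: (4b ^ 9a) ^ 46 = d1 ^ 46 = 97
byte 1: (33 ^ 1c) ^ 72 = 2f ^ 72 = 5d
byte 2: (96 ^ 19) ^ 6f = 8f ^ 6f = e0
byte 3: (28 ^ 3a) ^ 6d = 12 ^ 6d = 7f
byte 4: (90 ^ fb) ^ 3a = 6b ^ 3a = 51
byte 5: (9b ^ 3f) ^ 20 = a4 ^ 20 = 84
byte 6: (4b ^ 4c) ^ 20 = 07 ^ 20 = 27
byte 7: (2c ^ d3) ^ 61 = ff ^ 61 = 9e

975de07f5184279e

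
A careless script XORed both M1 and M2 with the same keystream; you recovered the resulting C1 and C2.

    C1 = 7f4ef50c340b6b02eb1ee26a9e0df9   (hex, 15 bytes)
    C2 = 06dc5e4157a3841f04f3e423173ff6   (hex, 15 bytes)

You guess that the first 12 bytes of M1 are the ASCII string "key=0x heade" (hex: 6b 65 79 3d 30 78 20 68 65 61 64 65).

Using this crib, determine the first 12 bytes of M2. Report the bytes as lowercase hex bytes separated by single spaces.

First, C1 ⊕ C2 = (M1 ⊕ K) ⊕ (M2 ⊕ K) = M1 ⊕ M2, so the key drops out. Then M2 = (M1 ⊕ M2) ⊕ M1 over the first 12 bytes.
byte 0: (7f xor 06) xor 6b = 79 xor 6b = 12
byte 1: (4e xor dc) xor 65 = 92 xor 65 = f7
byte 2: (f5 xor 5e) xor 79 = ab xor 79 = d2
byte 3: (0c xor 41) xor 3d = 4d xor 3d = 70
byte 4: (34 xor 57) xor 30 = 63 xor 30 = 53
byte 5: (0b xor a3) xor 78 = a8 xor 78 = d0
byte 6: (6b xor 84) xor 20 = ef xor 20 = cf
byte 7: (02 xor 1f) xor 68 = 1d xor 68 = 75
byte 8: (eb xor 04) xor 65 = ef xor 65 = 8a
byte 9: (1e xor f3) xor 61 = ed xor 61 = 8c
byte 10: (e2 xor e4) xor 64 = 06 xor 64 = 62
byte 11: (6a xor 23) xor 65 = 49 xor 65 = 2c

12 f7 d2 70 53 d0 cf 75 8a 8c 62 2c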